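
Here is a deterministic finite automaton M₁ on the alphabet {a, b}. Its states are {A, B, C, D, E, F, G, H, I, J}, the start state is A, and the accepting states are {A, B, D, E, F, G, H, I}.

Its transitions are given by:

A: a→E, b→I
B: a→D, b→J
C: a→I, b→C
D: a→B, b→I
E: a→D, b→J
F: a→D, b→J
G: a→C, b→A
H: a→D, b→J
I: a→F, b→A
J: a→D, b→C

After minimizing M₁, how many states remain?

3

First remove the unreachable states {G,H}; 8 states remain.
P0 = {A,B,D,E,F,I} | {C,J}.
On input b, block {A,B,D,E,F,I} splits into {A,D,I} and {B,E,F}.
Stable partition: {A,D,I} | {C,J} | {B,E,F} — 3 equivalence classes.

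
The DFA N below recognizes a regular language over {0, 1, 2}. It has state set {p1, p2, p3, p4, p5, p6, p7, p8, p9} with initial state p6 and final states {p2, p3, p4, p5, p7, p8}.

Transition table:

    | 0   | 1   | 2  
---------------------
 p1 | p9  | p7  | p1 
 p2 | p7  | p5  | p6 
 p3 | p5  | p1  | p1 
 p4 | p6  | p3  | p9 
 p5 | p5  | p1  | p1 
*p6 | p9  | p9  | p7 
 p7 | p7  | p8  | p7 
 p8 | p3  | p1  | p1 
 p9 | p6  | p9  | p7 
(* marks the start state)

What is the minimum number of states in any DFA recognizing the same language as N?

States {p2,p4} cannot be reached from the start state, so discard them.
Initial partition by acceptance: {p3,p5,p7,p8} | {p1,p6,p9}.
On input 1, block {p3,p5,p7,p8} splits into {p3,p5,p8} and {p7}.
Split {p1,p6,p9} by δ(·,1) → {p6,p9} and {p1}.
No further refinement is possible. Final partition (4 blocks): {p3,p5,p8} | {p6,p9} | {p7} | {p1}.

4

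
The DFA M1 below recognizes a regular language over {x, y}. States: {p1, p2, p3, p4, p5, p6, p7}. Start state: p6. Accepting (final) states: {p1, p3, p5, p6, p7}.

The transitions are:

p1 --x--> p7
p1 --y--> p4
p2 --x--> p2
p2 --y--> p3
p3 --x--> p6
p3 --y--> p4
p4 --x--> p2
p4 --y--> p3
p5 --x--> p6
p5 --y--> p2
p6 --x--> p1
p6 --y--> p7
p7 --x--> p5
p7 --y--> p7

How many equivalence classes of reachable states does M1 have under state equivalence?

Start with accepting vs non-accepting: {p1,p3,p5,p6,p7} | {p2,p4}.
Split {p1,p3,p5,p6,p7} by δ(·,y) → {p1,p3,p5} and {p6,p7}.
Stable partition: {p1,p3,p5} | {p2,p4} | {p6,p7} — 3 equivalence classes.

3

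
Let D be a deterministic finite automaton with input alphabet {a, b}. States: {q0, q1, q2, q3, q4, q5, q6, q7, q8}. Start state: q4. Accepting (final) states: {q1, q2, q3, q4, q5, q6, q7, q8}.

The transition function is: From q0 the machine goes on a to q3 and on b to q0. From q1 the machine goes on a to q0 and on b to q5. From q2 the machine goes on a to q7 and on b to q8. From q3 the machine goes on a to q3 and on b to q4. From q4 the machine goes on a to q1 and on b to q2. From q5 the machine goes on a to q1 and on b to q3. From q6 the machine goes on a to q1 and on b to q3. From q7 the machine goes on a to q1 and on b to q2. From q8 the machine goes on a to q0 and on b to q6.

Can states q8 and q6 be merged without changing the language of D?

No

Initial partition by acceptance: {q1,q2,q3,q4,q5,q6,q7,q8} | {q0}.
Refine {q1,q2,q3,q4,q5,q6,q7,q8} on symbol a: members go to different blocks, giving {q2,q3,q4,q5,q6,q7} and {q1,q8}.
On input a, block {q2,q3,q4,q5,q6,q7} splits into {q4,q5,q6,q7} and {q2,q3}.
Split {q2,q3} by δ(·,a) → {q2} and {q3}.
On input b, block {q4,q5,q6,q7} splits into {q4,q7} and {q5,q6}.
The partition is now stable with 6 blocks: {q4,q7} | {q0} | {q1,q8} | {q2} | {q3} | {q5,q6}.
q8 and q6 end up in different blocks, so they are distinguishable. For instance, the string 'a' is accepted from only q6.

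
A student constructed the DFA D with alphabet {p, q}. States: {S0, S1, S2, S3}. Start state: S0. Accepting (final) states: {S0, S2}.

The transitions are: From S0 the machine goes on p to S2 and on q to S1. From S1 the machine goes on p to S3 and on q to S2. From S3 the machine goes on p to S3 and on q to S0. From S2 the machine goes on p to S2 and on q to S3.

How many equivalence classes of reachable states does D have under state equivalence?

2

Every state is reachable, so we keep all 4.
Initial partition by acceptance: {S0,S2} | {S1,S3}.
The partition is now stable with 2 blocks: {S0,S2} | {S1,S3}.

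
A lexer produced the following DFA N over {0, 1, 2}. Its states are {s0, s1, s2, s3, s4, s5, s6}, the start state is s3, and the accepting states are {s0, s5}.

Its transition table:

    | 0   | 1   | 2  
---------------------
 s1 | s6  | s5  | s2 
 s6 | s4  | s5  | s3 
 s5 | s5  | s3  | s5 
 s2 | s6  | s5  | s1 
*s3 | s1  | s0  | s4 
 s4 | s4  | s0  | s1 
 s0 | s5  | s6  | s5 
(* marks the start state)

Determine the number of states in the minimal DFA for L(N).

All states are reachable from the start state.
P0 = {s0,s5} | {s1,s2,s3,s4,s6}.
No further refinement is possible. Final partition (2 blocks): {s0,s5} | {s1,s2,s3,s4,s6}.

2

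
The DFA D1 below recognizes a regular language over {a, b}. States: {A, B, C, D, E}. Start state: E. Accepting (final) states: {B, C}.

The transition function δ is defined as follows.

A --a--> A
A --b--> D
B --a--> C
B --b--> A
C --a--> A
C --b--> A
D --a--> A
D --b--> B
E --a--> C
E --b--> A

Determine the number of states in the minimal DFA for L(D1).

5

All states are reachable from the start state.
Start with accepting vs non-accepting: {B,C} | {A,D,E}.
Split {B,C} by δ(·,a) → {B} and {C}.
Refine {A,D,E} on symbol a: members go to different blocks, giving {A,D} and {E}.
Refine {A,D} on symbol b: members go to different blocks, giving {A} and {D}.
Stable partition: {B} | {A} | {C} | {E} | {D} — 5 equivalence classes.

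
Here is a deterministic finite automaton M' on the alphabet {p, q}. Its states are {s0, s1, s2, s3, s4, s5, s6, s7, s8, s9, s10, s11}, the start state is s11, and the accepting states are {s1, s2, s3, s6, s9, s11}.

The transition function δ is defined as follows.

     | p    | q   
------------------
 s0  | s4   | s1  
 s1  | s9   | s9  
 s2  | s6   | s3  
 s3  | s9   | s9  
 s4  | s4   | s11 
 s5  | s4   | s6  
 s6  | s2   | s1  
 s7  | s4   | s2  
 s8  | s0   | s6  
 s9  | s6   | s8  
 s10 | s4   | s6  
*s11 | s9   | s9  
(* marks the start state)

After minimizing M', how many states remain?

First remove the unreachable states {s5,s7,s10}; 9 states remain.
Start with accepting vs non-accepting: {s1,s2,s3,s6,s9,s11} | {s0,s4,s8}.
Split {s1,s2,s3,s6,s9,s11} by δ(·,q) → {s1,s2,s3,s6,s11} and {s9}.
Split {s1,s2,s3,s6,s11} by δ(·,p) → {s1,s3,s11} and {s2,s6}.
On input q, block {s0,s4,s8} splits into {s0,s4} and {s8}.
Stable partition: {s1,s3,s11} | {s0,s4} | {s9} | {s2,s6} | {s8} — 5 equivalence classes.

5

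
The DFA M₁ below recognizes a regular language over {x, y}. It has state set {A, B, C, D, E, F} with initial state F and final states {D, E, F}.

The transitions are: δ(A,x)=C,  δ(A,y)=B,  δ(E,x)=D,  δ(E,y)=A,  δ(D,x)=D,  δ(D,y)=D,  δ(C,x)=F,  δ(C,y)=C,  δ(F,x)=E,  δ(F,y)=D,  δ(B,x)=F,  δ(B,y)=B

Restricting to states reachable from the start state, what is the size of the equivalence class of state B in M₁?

Every state is reachable, so we keep all 6.
Start with accepting vs non-accepting: {D,E,F} | {A,B,C}.
On input y, block {D,E,F} splits into {D,F} and {E}.
Split {D,F} by δ(·,x) → {D} and {F}.
Refine {A,B,C} on symbol x: members go to different blocks, giving {B,C} and {A}.
Stable partition: {D} | {B,C} | {E} | {F} | {A} — 5 equivalence classes.
The equivalence class containing B is {B,C}, of size 2.

2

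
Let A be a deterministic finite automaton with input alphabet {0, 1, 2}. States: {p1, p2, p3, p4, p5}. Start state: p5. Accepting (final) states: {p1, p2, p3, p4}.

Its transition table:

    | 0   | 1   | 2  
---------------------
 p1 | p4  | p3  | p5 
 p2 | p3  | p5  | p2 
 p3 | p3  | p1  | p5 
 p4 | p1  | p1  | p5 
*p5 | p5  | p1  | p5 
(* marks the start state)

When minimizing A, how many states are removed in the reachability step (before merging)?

1

BFS from p5 reaches {p1, p3, p4, p5}; the 1 state(s) p2 are never visited.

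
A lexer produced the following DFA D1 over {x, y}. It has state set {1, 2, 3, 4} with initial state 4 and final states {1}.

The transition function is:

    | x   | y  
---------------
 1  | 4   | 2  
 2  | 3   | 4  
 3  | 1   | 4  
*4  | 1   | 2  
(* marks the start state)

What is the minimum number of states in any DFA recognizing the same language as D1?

4

Initial partition by acceptance: {1} | {2,3,4}.
Refine {2,3,4} on symbol x: members go to different blocks, giving {3,4} and {2}.
Split {3,4} by δ(·,y) → {3} and {4}.
No further refinement is possible. Final partition (4 blocks): {1} | {3} | {2} | {4}.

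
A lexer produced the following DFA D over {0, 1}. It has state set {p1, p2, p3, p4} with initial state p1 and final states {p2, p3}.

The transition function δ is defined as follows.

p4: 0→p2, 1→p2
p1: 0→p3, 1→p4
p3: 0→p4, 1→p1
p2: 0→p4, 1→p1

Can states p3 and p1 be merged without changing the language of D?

Every state is reachable, so we keep all 4.
P0 = {p2,p3} | {p1,p4}.
Split {p1,p4} by δ(·,1) → {p1} and {p4}.
Stable partition: {p2,p3} | {p1} | {p4} — 3 equivalence classes.
p3 and p1 end up in different blocks, so they are distinguishable. For instance, the string 'ε' is accepted from only p3.

No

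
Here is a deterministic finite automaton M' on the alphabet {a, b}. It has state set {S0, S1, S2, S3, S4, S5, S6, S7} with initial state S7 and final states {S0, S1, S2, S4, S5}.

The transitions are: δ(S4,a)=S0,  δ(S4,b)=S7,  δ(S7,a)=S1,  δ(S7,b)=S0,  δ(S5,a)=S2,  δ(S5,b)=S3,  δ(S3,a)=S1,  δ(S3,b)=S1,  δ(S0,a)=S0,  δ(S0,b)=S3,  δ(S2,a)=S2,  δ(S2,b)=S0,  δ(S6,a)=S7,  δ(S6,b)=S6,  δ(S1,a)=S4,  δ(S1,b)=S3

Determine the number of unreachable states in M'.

BFS from S7 reaches {S0, S1, S3, S4, S7}; the 3 state(s) S2, S5, S6 are never visited.

3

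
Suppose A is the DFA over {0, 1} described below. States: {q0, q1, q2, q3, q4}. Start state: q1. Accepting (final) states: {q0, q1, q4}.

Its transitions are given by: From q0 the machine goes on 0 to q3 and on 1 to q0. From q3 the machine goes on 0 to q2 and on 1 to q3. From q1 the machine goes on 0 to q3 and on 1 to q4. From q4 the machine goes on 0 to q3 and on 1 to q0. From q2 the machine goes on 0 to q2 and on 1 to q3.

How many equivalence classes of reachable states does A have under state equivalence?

2

P0 = {q0,q1,q4} | {q2,q3}.
Stable partition: {q0,q1,q4} | {q2,q3} — 2 equivalence classes.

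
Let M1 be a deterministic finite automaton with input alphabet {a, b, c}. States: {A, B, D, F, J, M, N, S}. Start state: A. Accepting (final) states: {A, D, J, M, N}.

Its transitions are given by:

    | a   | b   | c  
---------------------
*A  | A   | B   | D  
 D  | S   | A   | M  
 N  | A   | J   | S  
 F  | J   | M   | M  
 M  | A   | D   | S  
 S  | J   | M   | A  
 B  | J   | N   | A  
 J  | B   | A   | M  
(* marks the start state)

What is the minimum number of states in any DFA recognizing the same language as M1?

States {F} cannot be reached from the start state, so discard them.
Initial partition by acceptance: {A,D,J,M,N} | {B,S}.
On input a, block {A,D,J,M,N} splits into {A,M,N} and {D,J}.
Refine {A,M,N} on symbol b: members go to different blocks, giving {M,N} and {A}.
Stable partition: {M,N} | {B,S} | {D,J} | {A} — 4 equivalence classes.

4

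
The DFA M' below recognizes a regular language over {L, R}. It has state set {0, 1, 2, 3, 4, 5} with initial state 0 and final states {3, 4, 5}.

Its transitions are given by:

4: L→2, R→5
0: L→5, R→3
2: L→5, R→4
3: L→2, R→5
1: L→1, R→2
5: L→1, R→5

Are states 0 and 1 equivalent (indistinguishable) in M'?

No

Initial partition by acceptance: {3,4,5} | {0,1,2}.
Split {0,1,2} by δ(·,L) → {0,2} and {1}.
Split {3,4,5} by δ(·,L) → {3,4} and {5}.
No further refinement is possible. Final partition (4 blocks): {3,4} | {0,2} | {1} | {5}.
0 and 1 end up in different blocks, so they are distinguishable. For instance, the string 'L' is accepted from only 0.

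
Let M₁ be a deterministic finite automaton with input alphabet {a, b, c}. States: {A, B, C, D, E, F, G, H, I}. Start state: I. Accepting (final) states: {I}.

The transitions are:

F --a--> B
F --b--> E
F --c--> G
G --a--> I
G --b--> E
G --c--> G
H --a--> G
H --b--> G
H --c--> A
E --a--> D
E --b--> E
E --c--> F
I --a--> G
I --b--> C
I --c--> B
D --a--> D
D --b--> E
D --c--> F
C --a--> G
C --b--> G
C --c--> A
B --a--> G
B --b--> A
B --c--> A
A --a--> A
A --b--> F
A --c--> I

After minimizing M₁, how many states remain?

7

Reachable states from the start: {A,B,C,D,E,F,G,I}. Unreachable: {H} — drop them.
Start with accepting vs non-accepting: {I} | {A,B,C,D,E,F,G}.
Refine {A,B,C,D,E,F,G} on symbol a: members go to different blocks, giving {A,B,C,D,E,F} and {G}.
Refine {A,B,C,D,E,F} on symbol a: members go to different blocks, giving {A,D,E,F} and {B,C}.
Refine {A,D,E,F} on symbol a: members go to different blocks, giving {A,D,E} and {F}.
Split {A,D,E} by δ(·,b) → {D,E} and {A}.
Refine {B,C} on symbol b: members go to different blocks, giving {B} and {C}.
The partition is now stable with 7 blocks: {I} | {D,E} | {G} | {B} | {F} | {A} | {C}.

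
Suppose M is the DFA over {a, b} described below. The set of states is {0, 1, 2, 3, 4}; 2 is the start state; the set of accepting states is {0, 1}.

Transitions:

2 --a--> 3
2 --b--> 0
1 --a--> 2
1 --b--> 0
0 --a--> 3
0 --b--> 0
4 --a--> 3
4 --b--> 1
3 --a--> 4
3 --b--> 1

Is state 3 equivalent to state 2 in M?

Yes

All states are reachable from the start state.
P0 = {0,1} | {2,3,4}.
The partition is now stable with 2 blocks: {0,1} | {2,3,4}.
3 and 2 lie in the same block of the stable partition, so they are equivalent — no string distinguishes them.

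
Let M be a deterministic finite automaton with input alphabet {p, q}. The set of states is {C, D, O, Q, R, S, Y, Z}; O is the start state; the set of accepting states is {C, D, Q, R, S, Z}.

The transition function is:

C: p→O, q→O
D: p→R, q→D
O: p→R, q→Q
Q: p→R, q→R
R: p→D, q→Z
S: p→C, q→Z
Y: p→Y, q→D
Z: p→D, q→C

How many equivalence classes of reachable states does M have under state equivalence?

Reachable states from the start: {C,D,O,Q,R,Z}. Unreachable: {S,Y} — drop them.
Start with accepting vs non-accepting: {C,D,Q,R,Z} | {O}.
Split {C,D,Q,R,Z} by δ(·,p) → {D,Q,R,Z} and {C}.
Refine {D,Q,R,Z} on symbol q: members go to different blocks, giving {D,Q,R} and {Z}.
Split {D,Q,R} by δ(·,q) → {D,Q} and {R}.
Refine {D,Q} on symbol q: members go to different blocks, giving {D} and {Q}.
Stable partition: {D} | {O} | {C} | {Z} | {R} | {Q} — 6 equivalence classes.

6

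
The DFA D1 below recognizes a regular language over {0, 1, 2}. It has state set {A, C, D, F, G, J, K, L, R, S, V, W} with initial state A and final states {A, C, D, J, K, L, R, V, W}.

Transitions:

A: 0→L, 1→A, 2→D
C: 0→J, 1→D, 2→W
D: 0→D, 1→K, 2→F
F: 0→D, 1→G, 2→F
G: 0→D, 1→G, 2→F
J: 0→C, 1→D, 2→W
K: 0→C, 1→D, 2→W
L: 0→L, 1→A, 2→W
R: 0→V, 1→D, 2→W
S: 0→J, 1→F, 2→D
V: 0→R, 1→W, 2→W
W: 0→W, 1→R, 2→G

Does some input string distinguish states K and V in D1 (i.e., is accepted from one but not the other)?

No

States {S} cannot be reached from the start state, so discard them.
P0 = {A,C,D,J,K,L,R,V,W} | {F,G}.
Refine {A,C,D,J,K,L,R,V,W} on symbol 2: members go to different blocks, giving {A,C,J,K,L,R,V} and {D,W}.
On input 1, block {A,C,J,K,L,R,V} splits into {C,J,K,R,V} and {A,L}.
Stable partition: {C,J,K,R,V} | {F,G} | {D,W} | {A,L} — 4 equivalence classes.
K and V lie in the same block of the stable partition, so they are equivalent — no string distinguishes them.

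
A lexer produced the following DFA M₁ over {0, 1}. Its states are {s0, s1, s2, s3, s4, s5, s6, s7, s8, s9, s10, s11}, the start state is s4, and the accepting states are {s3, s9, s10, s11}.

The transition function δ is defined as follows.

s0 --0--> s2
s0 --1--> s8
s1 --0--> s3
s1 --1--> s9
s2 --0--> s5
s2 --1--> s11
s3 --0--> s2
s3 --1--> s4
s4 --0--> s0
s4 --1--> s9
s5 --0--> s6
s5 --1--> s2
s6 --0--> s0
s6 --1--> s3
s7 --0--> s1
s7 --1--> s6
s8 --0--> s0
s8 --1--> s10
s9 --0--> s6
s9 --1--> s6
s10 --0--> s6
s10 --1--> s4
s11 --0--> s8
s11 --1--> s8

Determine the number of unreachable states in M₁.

Starting at s4 and following transitions, the reachable set is {s0, s2, s3, s4, s5, s6, s8, s9, s10, s11}. That leaves s1, s7 unreachable — 2 in total.

2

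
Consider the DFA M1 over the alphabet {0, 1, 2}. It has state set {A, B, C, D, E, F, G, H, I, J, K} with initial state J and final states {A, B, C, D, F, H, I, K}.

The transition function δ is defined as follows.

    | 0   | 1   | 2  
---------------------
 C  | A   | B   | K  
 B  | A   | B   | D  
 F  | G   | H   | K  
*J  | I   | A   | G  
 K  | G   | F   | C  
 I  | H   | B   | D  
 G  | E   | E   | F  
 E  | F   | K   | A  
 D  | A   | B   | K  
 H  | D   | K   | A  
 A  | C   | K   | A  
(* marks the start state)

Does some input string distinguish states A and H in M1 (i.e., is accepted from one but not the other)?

No

All states are reachable from the start state.
P0 = {A,B,C,D,F,H,I,K} | {E,G,J}.
Refine {A,B,C,D,F,H,I,K} on symbol 0: members go to different blocks, giving {A,B,C,D,H,I} and {F,K}.
Refine {A,B,C,D,H,I} on symbol 1: members go to different blocks, giving {B,C,D,I} and {A,H}.
On input 2, block {B,C,D,I} splits into {B,I} and {C,D}.
Refine {E,G,J} on symbol 0: members go to different blocks, giving {E} and {G} and {J}.
On input 1, block {F,K} splits into {F} and {K}.
Stable partition: {B,I} | {E} | {F} | {A,H} | {C,D} | {G} | {J} | {K} — 8 equivalence classes.
A and H lie in the same block of the stable partition, so they are equivalent — no string distinguishes them.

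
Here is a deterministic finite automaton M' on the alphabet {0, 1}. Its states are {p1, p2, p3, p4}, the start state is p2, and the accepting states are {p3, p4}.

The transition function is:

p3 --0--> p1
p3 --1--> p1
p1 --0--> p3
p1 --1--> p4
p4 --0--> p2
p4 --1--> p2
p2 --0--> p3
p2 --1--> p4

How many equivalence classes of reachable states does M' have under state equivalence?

Start with accepting vs non-accepting: {p3,p4} | {p1,p2}.
No further refinement is possible. Final partition (2 blocks): {p3,p4} | {p1,p2}.

2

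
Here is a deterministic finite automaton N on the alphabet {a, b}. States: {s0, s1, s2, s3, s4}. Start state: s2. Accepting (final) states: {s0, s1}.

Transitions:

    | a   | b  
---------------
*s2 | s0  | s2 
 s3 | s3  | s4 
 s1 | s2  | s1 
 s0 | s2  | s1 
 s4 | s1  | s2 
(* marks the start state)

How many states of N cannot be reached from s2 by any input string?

No path from s2 leads to s3, s4; the other 3 states are all reachable.

2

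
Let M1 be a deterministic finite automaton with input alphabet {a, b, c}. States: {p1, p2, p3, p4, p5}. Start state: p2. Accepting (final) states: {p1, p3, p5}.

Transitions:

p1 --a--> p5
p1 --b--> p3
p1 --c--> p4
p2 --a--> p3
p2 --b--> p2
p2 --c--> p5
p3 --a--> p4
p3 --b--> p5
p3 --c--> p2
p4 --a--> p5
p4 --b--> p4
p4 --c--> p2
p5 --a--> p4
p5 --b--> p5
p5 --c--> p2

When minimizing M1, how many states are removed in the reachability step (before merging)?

1

BFS from p2 reaches {p2, p3, p4, p5}; the 1 state(s) p1 are never visited.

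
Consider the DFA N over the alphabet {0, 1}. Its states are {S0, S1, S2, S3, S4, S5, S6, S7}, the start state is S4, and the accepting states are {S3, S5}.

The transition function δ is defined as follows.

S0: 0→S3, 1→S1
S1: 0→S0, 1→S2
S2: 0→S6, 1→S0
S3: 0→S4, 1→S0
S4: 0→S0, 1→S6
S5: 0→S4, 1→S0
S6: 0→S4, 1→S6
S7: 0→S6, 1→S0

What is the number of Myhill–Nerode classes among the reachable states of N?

First remove the unreachable states {S5,S7}; 6 states remain.
Initial partition by acceptance: {S3} | {S0,S1,S2,S4,S6}.
Refine {S0,S1,S2,S4,S6} on symbol 0: members go to different blocks, giving {S1,S2,S4,S6} and {S0}.
On input 0, block {S1,S2,S4,S6} splits into {S1,S4} and {S2,S6}.
Refine {S2,S6} on symbol 0: members go to different blocks, giving {S2} and {S6}.
On input 1, block {S1,S4} splits into {S1} and {S4}.
The partition is now stable with 6 blocks: {S3} | {S1} | {S0} | {S2} | {S6} | {S4}.

6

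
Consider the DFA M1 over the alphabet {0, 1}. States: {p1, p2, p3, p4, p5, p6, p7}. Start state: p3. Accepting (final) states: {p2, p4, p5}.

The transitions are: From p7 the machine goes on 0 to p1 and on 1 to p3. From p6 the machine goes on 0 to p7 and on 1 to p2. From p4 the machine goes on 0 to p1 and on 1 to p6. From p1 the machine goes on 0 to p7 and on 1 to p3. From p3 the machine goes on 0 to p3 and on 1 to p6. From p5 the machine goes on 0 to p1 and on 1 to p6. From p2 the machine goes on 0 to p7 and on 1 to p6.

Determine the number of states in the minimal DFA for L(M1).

First remove the unreachable states {p4,p5}; 5 states remain.
Initial partition by acceptance: {p2} | {p1,p3,p6,p7}.
Refine {p1,p3,p6,p7} on symbol 1: members go to different blocks, giving {p1,p3,p7} and {p6}.
Split {p1,p3,p7} by δ(·,1) → {p1,p7} and {p3}.
No further refinement is possible. Final partition (4 blocks): {p2} | {p1,p7} | {p6} | {p3}.

4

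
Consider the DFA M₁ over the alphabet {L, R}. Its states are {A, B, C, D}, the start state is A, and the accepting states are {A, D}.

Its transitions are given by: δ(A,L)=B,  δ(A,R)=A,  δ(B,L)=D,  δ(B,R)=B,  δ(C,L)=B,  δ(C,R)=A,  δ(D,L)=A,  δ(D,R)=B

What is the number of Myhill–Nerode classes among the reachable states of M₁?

Reachable states from the start: {A,B,D}. Unreachable: {C} — drop them.
P0 = {A,D} | {B}.
Refine {A,D} on symbol L: members go to different blocks, giving {A} and {D}.
No further refinement is possible. Final partition (3 blocks): {A} | {B} | {D}.

3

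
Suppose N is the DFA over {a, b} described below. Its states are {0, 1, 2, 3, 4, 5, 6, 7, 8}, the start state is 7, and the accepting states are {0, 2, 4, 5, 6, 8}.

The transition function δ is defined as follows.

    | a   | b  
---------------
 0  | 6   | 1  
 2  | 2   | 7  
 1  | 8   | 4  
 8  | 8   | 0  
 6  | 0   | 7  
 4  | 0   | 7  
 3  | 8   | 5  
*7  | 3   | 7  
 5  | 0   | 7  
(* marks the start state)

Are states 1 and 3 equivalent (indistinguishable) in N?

Reachable states from the start: {0,1,3,4,5,6,7,8}. Unreachable: {2} — drop them.
Start with accepting vs non-accepting: {0,4,5,6,8} | {1,3,7}.
Split {0,4,5,6,8} by δ(·,b) → {0,4,5,6} and {8}.
Refine {1,3,7} on symbol a: members go to different blocks, giving {1,3} and {7}.
Split {0,4,5,6} by δ(·,b) → {4,5,6} and {0}.
The partition is now stable with 5 blocks: {4,5,6} | {1,3} | {8} | {7} | {0}.
1 and 3 lie in the same block of the stable partition, so they are equivalent — no string distinguishes them.

Yes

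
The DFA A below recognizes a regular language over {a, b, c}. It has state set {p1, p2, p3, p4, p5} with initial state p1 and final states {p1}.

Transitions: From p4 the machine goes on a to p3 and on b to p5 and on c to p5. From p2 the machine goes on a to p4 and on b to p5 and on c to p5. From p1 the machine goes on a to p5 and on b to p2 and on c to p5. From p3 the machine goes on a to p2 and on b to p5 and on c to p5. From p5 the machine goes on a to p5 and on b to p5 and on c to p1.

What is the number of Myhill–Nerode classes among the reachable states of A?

3

All states are reachable from the start state.
Initial partition by acceptance: {p1} | {p2,p3,p4,p5}.
Refine {p2,p3,p4,p5} on symbol c: members go to different blocks, giving {p2,p3,p4} and {p5}.
No further refinement is possible. Final partition (3 blocks): {p1} | {p2,p3,p4} | {p5}.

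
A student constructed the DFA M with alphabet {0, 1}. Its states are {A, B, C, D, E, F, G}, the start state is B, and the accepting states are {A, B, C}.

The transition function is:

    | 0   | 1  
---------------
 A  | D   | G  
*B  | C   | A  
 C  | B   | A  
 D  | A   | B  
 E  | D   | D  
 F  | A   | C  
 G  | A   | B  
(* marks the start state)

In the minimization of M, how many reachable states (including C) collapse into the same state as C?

Reachable states from the start: {A,B,C,D,G}. Unreachable: {E,F} — drop them.
Initial partition by acceptance: {A,B,C} | {D,G}.
Split {A,B,C} by δ(·,0) → {B,C} and {A}.
Stable partition: {B,C} | {D,G} | {A} — 3 equivalence classes.
State C belongs to the block {B,C}, which has 2 states.

2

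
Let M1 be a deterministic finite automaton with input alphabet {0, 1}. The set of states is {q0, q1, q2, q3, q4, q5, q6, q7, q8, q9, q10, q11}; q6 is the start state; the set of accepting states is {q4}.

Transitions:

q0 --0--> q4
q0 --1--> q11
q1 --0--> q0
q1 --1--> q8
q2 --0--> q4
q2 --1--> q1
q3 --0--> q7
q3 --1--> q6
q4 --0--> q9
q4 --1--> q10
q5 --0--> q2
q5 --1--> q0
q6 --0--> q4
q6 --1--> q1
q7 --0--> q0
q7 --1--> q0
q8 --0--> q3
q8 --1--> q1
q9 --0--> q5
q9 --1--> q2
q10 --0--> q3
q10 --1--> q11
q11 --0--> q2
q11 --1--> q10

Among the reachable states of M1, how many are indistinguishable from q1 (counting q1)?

2

Every state is reachable, so we keep all 12.
P0 = {q4} | {q0,q1,q2,q3,q5,q6,q7,q8,q9,q10,q11}.
Split {q0,q1,q2,q3,q5,q6,q7,q8,q9,q10,q11} by δ(·,0) → {q1,q3,q5,q7,q8,q9,q10,q11} and {q0,q2,q6}.
Refine {q1,q3,q5,q7,q8,q9,q10,q11} on symbol 0: members go to different blocks, giving {q1,q5,q7,q11} and {q3,q8,q9,q10}.
Split {q1,q5,q7,q11} by δ(·,1) → {q1,q11} and {q5,q7}.
On input 0, block {q3,q8,q9,q10} splits into {q3,q9} and {q8,q10}.
The partition is now stable with 6 blocks: {q4} | {q1,q11} | {q0,q2,q6} | {q3,q9} | {q5,q7} | {q8,q10}.
State q1 belongs to the block {q1,q11}, which has 2 states.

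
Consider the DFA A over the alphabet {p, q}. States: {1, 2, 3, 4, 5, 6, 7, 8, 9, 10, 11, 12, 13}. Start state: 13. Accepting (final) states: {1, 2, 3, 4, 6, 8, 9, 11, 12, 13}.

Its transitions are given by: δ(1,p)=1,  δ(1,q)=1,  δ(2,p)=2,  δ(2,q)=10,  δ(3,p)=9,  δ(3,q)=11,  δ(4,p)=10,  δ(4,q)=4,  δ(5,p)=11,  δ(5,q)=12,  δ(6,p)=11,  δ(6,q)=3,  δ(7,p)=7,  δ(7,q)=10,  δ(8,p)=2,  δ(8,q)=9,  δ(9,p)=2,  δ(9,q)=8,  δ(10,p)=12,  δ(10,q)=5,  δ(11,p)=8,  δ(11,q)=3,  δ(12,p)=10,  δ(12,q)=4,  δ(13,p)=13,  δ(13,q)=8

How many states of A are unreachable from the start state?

Starting at 13 and following transitions, the reachable set is {2, 3, 4, 5, 8, 9, 10, 11, 12, 13}. That leaves 1, 6, 7 unreachable — 3 in total.

3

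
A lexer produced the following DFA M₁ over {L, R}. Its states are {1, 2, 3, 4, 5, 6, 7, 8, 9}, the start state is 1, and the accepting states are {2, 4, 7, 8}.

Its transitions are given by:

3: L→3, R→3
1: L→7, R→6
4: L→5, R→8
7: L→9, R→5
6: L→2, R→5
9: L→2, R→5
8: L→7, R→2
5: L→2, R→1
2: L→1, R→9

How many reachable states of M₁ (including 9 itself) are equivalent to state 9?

4

States {3,4,8} cannot be reached from the start state, so discard them.
P0 = {2,7} | {1,5,6,9}.
No further refinement is possible. Final partition (2 blocks): {2,7} | {1,5,6,9}.
State 9 belongs to the block {1,5,6,9}, which has 4 states.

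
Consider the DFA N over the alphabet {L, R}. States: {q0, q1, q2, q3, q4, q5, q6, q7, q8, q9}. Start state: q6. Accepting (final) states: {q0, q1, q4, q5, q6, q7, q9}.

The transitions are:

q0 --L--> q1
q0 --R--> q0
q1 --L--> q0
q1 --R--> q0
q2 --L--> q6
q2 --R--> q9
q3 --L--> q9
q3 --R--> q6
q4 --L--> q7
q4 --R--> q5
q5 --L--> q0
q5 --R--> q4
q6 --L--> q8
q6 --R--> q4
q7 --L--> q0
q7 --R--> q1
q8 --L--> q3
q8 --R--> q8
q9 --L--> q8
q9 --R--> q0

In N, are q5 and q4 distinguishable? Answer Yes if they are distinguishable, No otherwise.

States {q2} cannot be reached from the start state, so discard them.
Start with accepting vs non-accepting: {q0,q1,q4,q5,q6,q7,q9} | {q3,q8}.
On input L, block {q0,q1,q4,q5,q6,q7,q9} splits into {q0,q1,q4,q5,q7} and {q6,q9}.
On input L, block {q3,q8} splits into {q3} and {q8}.
No further refinement is possible. Final partition (4 blocks): {q0,q1,q4,q5,q7} | {q3} | {q6,q9} | {q8}.
q5 and q4 lie in the same block of the stable partition, so they are equivalent — no string distinguishes them.

No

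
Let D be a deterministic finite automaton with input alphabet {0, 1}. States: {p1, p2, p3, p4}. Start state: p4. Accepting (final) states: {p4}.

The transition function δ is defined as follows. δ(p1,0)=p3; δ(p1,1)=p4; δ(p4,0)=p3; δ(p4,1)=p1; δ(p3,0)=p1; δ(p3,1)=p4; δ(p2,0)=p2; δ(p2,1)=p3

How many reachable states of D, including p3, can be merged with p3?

First remove the unreachable states {p2}; 3 states remain.
Start with accepting vs non-accepting: {p4} | {p1,p3}.
The partition is now stable with 2 blocks: {p4} | {p1,p3}.
The equivalence class containing p3 is {p1,p3}, of size 2.

2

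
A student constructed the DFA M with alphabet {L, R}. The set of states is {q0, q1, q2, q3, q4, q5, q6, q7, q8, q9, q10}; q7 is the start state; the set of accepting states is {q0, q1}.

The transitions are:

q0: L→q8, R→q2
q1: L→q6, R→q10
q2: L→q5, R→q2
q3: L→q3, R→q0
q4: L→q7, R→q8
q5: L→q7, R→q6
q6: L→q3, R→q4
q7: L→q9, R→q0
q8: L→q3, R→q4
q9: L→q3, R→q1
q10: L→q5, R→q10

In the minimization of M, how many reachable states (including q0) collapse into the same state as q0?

2

Every state is reachable, so we keep all 11.
Initial partition by acceptance: {q0,q1} | {q2,q3,q4,q5,q6,q7,q8,q9,q10}.
Split {q2,q3,q4,q5,q6,q7,q8,q9,q10} by δ(·,R) → {q2,q4,q5,q6,q8,q10} and {q3,q7,q9}.
On input L, block {q2,q4,q5,q6,q8,q10} splits into {q4,q5,q6,q8} and {q2,q10}.
No further refinement is possible. Final partition (4 blocks): {q0,q1} | {q4,q5,q6,q8} | {q3,q7,q9} | {q2,q10}.
The equivalence class containing q0 is {q0,q1}, of size 2.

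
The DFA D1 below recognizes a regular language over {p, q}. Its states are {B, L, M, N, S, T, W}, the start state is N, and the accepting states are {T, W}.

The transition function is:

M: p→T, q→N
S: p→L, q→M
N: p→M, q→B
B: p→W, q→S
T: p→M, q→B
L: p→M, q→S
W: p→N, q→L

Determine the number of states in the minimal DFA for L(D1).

All states are reachable from the start state.
P0 = {T,W} | {B,L,M,N,S}.
Refine {B,L,M,N,S} on symbol p: members go to different blocks, giving {L,N,S} and {B,M}.
On input p, block {T,W} splits into {W} and {T}.
Refine {L,N,S} on symbol p: members go to different blocks, giving {L,N} and {S}.
Refine {L,N} on symbol q: members go to different blocks, giving {L} and {N}.
Split {B,M} by δ(·,p) → {M} and {B}.
Stable partition: {W} | {L} | {M} | {T} | {S} | {N} | {B} — 7 equivalence classes.

7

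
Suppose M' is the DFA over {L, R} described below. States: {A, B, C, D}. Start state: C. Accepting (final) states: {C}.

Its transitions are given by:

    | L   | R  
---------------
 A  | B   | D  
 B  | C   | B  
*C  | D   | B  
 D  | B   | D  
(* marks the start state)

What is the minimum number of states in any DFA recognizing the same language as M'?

3

States {A} cannot be reached from the start state, so discard them.
P0 = {C} | {B,D}.
Split {B,D} by δ(·,L) → {B} and {D}.
Stable partition: {C} | {B} | {D} — 3 equivalence classes.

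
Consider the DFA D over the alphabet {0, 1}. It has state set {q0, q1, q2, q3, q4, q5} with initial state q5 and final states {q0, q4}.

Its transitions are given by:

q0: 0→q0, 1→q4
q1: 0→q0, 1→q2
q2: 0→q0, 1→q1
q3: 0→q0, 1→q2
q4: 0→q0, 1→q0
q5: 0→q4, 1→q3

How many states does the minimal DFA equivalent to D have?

2

All states are reachable from the start state.
P0 = {q0,q4} | {q1,q2,q3,q5}.
Stable partition: {q0,q4} | {q1,q2,q3,q5} — 2 equivalence classes.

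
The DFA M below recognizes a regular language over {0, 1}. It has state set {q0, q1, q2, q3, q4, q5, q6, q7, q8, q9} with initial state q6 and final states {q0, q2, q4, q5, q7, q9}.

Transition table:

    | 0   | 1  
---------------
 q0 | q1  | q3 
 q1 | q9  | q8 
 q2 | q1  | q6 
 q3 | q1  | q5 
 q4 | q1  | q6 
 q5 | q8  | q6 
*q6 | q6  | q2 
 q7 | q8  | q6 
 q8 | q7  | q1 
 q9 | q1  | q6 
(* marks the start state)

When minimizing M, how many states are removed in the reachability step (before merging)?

Starting at q6 and following transitions, the reachable set is {q1, q2, q6, q7, q8, q9}. That leaves q0, q3, q4, q5 unreachable — 4 in total.

4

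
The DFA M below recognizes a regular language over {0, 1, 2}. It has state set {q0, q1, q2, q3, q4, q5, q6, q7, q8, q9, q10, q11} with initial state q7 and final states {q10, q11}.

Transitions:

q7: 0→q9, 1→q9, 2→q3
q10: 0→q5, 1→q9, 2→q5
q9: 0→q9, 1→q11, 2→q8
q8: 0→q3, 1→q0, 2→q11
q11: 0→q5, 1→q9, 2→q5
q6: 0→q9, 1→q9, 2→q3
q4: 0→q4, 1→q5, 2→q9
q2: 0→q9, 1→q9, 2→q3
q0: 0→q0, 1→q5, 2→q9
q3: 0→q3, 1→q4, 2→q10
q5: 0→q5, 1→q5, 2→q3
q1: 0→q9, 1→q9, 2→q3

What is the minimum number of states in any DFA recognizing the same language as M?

6

First remove the unreachable states {q1,q2,q6}; 9 states remain.
Start with accepting vs non-accepting: {q10,q11} | {q0,q3,q4,q5,q7,q8,q9}.
Split {q0,q3,q4,q5,q7,q8,q9} by δ(·,1) → {q0,q3,q4,q5,q7,q8} and {q9}.
Refine {q0,q3,q4,q5,q7,q8} on symbol 0: members go to different blocks, giving {q0,q3,q4,q5,q8} and {q7}.
Split {q0,q3,q4,q5,q8} by δ(·,2) → {q0,q4} and {q3,q8} and {q5}.
The partition is now stable with 6 blocks: {q10,q11} | {q0,q4} | {q9} | {q7} | {q3,q8} | {q5}.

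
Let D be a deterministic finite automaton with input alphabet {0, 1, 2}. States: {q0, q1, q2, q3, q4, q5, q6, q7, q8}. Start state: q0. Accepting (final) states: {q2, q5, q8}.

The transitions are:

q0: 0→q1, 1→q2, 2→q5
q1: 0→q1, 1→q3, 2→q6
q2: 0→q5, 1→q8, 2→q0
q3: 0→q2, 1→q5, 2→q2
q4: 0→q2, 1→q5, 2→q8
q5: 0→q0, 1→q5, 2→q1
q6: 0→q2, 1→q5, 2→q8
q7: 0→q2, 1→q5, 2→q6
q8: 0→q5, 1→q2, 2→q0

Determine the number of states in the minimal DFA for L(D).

5

States {q4,q7} cannot be reached from the start state, so discard them.
Start with accepting vs non-accepting: {q2,q5,q8} | {q0,q1,q3,q6}.
On input 0, block {q2,q5,q8} splits into {q2,q8} and {q5}.
Split {q0,q1,q3,q6} by δ(·,0) → {q0,q1} and {q3,q6}.
On input 1, block {q0,q1} splits into {q0} and {q1}.
No further refinement is possible. Final partition (5 blocks): {q2,q8} | {q0} | {q5} | {q3,q6} | {q1}.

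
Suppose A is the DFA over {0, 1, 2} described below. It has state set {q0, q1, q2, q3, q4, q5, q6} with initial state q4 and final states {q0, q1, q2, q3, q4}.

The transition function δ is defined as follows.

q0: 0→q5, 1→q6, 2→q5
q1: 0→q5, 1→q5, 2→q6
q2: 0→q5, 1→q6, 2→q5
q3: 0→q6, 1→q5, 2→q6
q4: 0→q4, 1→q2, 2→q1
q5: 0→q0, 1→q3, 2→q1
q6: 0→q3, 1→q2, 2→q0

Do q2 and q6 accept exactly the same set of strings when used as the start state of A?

No

Initial partition by acceptance: {q0,q1,q2,q3,q4} | {q5,q6}.
Refine {q0,q1,q2,q3,q4} on symbol 0: members go to different blocks, giving {q0,q1,q2,q3} and {q4}.
Stable partition: {q0,q1,q2,q3} | {q5,q6} | {q4} — 3 equivalence classes.
q2 and q6 end up in different blocks, so they are distinguishable. For instance, the string 'ε' is accepted from only q2.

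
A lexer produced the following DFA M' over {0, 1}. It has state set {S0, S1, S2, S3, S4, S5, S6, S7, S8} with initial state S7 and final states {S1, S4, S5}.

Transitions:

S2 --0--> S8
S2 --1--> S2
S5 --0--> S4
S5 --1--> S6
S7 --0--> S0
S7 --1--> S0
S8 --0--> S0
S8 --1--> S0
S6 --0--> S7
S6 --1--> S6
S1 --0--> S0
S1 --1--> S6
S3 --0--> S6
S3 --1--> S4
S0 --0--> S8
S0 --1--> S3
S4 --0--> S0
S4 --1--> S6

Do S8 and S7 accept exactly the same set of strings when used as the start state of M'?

Reachable states from the start: {S0,S3,S4,S6,S7,S8}. Unreachable: {S1,S2,S5} — drop them.
P0 = {S4} | {S0,S3,S6,S7,S8}.
Refine {S0,S3,S6,S7,S8} on symbol 1: members go to different blocks, giving {S0,S6,S7,S8} and {S3}.
On input 1, block {S0,S6,S7,S8} splits into {S6,S7,S8} and {S0}.
Split {S6,S7,S8} by δ(·,0) → {S7,S8} and {S6}.
No further refinement is possible. Final partition (5 blocks): {S4} | {S7,S8} | {S3} | {S0} | {S6}.
S8 and S7 lie in the same block of the stable partition, so they are equivalent — no string distinguishes them.

Yes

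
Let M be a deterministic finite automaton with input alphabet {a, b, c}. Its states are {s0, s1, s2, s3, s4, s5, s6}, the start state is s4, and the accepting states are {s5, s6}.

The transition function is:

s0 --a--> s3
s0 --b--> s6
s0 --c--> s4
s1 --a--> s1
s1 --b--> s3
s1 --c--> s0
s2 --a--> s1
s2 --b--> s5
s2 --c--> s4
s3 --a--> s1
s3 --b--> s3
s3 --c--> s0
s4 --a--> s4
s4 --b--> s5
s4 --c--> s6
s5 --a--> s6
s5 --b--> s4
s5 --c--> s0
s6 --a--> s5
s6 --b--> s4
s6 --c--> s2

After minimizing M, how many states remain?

4

All states are reachable from the start state.
Start with accepting vs non-accepting: {s5,s6} | {s0,s1,s2,s3,s4}.
On input b, block {s0,s1,s2,s3,s4} splits into {s0,s2,s4} and {s1,s3}.
On input a, block {s0,s2,s4} splits into {s0,s2} and {s4}.
The partition is now stable with 4 blocks: {s5,s6} | {s0,s2} | {s1,s3} | {s4}.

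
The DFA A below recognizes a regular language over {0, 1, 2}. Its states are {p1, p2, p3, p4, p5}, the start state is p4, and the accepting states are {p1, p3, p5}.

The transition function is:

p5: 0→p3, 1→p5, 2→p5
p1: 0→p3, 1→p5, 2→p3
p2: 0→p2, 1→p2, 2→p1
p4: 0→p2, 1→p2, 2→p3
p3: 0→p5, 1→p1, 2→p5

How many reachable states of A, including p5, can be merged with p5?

P0 = {p1,p3,p5} | {p2,p4}.
Stable partition: {p1,p3,p5} | {p2,p4} — 2 equivalence classes.
State p5 belongs to the block {p1,p3,p5}, which has 3 states.

3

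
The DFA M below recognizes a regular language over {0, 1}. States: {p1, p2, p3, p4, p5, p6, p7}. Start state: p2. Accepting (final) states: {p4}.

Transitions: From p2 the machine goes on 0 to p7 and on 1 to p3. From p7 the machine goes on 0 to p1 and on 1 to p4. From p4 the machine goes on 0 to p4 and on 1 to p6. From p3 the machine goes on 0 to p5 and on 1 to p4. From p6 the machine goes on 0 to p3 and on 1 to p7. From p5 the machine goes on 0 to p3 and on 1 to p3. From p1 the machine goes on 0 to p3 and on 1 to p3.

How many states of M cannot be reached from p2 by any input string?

Every one of the 7 states is reachable from p2.

0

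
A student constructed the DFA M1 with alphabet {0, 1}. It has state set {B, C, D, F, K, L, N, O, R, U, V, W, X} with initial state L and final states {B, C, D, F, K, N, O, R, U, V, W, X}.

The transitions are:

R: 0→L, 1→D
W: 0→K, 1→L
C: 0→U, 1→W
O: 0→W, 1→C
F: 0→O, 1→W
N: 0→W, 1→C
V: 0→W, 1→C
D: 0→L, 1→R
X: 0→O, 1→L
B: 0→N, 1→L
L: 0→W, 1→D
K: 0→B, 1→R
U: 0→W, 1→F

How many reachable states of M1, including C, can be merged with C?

States {V,X} cannot be reached from the start state, so discard them.
P0 = {B,C,D,F,K,N,O,R,U,W} | {L}.
Split {B,C,D,F,K,N,O,R,U,W} by δ(·,0) → {B,C,F,K,N,O,U,W} and {D,R}.
On input 1, block {B,C,F,K,N,O,U,W} splits into {C,F,N,O,U} and {B,W} and {K}.
Split {C,F,N,O,U} by δ(·,0) → {N,O,U} and {C,F}.
Refine {B,W} on symbol 0: members go to different blocks, giving {B} and {W}.
Stable partition: {N,O,U} | {L} | {D,R} | {B} | {K} | {C,F} | {W} — 7 equivalence classes.
The equivalence class containing C is {C,F}, of size 2.

2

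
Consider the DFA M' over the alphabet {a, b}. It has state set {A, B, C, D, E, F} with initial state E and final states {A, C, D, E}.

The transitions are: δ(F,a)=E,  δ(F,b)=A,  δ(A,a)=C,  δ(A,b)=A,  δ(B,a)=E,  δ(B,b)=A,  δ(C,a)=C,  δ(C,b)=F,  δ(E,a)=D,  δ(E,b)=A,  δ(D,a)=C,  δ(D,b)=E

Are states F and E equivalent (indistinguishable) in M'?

No

First remove the unreachable states {B}; 5 states remain.
P0 = {A,C,D,E} | {F}.
On input b, block {A,C,D,E} splits into {A,D,E} and {C}.
On input a, block {A,D,E} splits into {A,D} and {E}.
Split {A,D} by δ(·,b) → {A} and {D}.
The partition is now stable with 5 blocks: {A} | {F} | {C} | {E} | {D}.
F and E end up in different blocks, so they are distinguishable. For instance, the string 'ε' is accepted from only E.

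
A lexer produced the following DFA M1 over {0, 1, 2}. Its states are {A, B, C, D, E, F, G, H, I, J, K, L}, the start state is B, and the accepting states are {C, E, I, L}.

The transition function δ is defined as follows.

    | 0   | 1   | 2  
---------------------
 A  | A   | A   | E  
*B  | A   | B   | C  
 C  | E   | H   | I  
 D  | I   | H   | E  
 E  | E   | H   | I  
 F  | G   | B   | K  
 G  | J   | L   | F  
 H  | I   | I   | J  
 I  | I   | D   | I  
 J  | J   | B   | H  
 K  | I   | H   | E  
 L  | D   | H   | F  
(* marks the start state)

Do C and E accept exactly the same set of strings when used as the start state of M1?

Reachable states from the start: {A,B,C,D,E,H,I,J}. Unreachable: {F,G,K,L} — drop them.
Initial partition by acceptance: {C,E,I} | {A,B,D,H,J}.
On input 0, block {A,B,D,H,J} splits into {A,B,J} and {D,H}.
Refine {A,B,J} on symbol 2: members go to different blocks, giving {A,B} and {J}.
Refine {D,H} on symbol 1: members go to different blocks, giving {D} and {H}.
Refine {C,E,I} on symbol 1: members go to different blocks, giving {C,E} and {I}.
No further refinement is possible. Final partition (6 blocks): {C,E} | {A,B} | {D} | {J} | {H} | {I}.
C and E lie in the same block of the stable partition, so they are equivalent — no string distinguishes them.

Yes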